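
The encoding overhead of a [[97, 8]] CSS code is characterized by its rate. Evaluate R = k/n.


Code rate R = k/n
= 8/97
= 0.0825

0.0825


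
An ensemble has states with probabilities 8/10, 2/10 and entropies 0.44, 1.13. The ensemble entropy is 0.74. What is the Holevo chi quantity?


chi = S(rho) - sum_i p_i * S(rho_i)
Weighted entropy = 8/10 * 0.44 + 2/10 * 1.13
= 0.5780
chi = 0.74 - 0.5780
= 0.1620

0.1620


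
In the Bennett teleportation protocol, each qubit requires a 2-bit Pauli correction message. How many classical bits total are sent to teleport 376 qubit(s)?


Quantum teleportation requires 2 classical bits per qubit teleported.
376 qubit(s) -> 2 * 376 = 752 classical bits

752


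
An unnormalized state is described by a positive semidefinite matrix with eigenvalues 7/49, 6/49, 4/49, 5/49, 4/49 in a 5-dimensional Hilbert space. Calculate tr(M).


tr(M) = sum of eigenvalues
= 7/49 + 6/49 + 4/49 + 5/49 + 4/49
= 26/49
= 0.5306

0.5306


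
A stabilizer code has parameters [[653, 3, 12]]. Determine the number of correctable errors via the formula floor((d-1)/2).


Code parameters: [[653, 3, 12]], distance d = 12.
Number of correctable errors = floor((d-1)/2)
= floor((12 - 1)/2)
= floor(11/2)
= 5

5


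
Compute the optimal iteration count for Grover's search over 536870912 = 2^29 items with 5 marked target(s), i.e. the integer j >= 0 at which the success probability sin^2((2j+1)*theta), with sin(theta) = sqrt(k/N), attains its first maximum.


After j Grover iterations the success probability is P(j) = sin^2((2j+1)*theta), where sin(theta) = sqrt(k/N).
N = 2^29 = 536870912, k = 5
sin(theta) = sqrt(k/N) = 9.650505555e-05
theta = arcsin(sqrt(k/N)) = 9.65050557e-05 rad
P(j) reaches its first maximum when (2j+1)*theta is as close as possible to pi/2, i.e. j = round(pi/(4*theta) - 1/2).
pi/(4*theta) - 1/2 = 8137.9147
(For comparison, the common estimate pi/4 * sqrt(N/k) = 8138.4147; the exact maximiser is used here.)
Optimal iterations = 8138

8138


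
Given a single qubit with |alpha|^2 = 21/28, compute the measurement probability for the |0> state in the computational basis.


|alpha|^2 = 21/28 = 0.7500
|beta|^2 = 1 - 21/28 = 7/28 = 0.2500
P(|0>) = |alpha|^2 = 0.7500

0.7500


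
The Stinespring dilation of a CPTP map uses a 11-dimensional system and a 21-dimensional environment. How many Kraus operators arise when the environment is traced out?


Tracing out the environment in an orthonormal basis {|i>_E} gives Kraus operators K_i = <i|_E U |0>_E.
Number of Kraus operators = dim(H_env) = d_env
= 21

21


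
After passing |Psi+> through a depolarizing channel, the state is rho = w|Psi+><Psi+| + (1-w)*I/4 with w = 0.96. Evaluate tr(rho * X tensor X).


|Psi+> = (|01> + |10>)/sqrt(2)
For the pure Bell state, <X_A X_B> = +1 (Bell-state Pauli correlator).
The maximally-mixed part I/4 has tr(I/4 * P tensor P) = 0 for any traceless Pauli P.
So <X_A X_B>_rho = w * (+1) + (1 - w) * 0
= 0.96 * (+1)
= 0.9600

0.9600


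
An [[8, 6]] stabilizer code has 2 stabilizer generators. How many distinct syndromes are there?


Each stabilizer generator gives a binary (+1 or -1) measurement outcome.
With 2 independent generators:
Total syndromes = 2^2
= 4

4


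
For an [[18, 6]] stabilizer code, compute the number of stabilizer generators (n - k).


For an [[n,k]] stabilizer code:
Number of stabilizer generators = n - k
= 18 - 6
= 12

12


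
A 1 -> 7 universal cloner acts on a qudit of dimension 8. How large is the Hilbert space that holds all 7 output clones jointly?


Output space = H^(tensor 7) where dim(H) = 8
dim = 8^7
= 64 (after 2 factors)
= 512 (after 3 factors)
= 4096 (after 4 factors)
= 32768 (after 5 factors)
= 262144 (after 6 factors)
= 2097152 (after 7 factors)
= 2097152

2097152


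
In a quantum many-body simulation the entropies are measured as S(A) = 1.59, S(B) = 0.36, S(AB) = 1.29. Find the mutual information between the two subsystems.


I(A:B) = S(A) + S(B) - S(AB)
= 1.59 + 0.36 - 1.29
= 0.6600

0.6600


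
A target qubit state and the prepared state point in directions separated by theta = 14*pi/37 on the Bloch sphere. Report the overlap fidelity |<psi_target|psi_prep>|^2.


For states separated by angle theta on Bloch sphere:
F = cos^2(theta/2)
theta = 14*pi/37 = 1.1887
theta/2 = 0.5944
cos(theta/2) = 0.8285
F = 0.6864

0.6864


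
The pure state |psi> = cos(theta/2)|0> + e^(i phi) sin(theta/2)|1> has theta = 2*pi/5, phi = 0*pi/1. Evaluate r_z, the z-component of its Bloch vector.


theta = 1.2566, phi = 0.0000
r_z = cos(theta) = 0.3090

0.3090


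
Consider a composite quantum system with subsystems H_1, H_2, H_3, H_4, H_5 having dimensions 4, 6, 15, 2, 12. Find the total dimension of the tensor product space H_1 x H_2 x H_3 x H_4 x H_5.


dim(H_1 x H_2 x H_3 x H_4 x H_5) = 4 * 6 * 15 * 2 * 12
= 24 * 15 * 2 * 12
= 360 * 2 * 12
= 720 * 12
= 8640

8640


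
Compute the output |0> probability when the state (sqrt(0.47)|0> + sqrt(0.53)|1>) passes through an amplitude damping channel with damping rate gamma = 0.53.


For amplitude damping with parameter gamma on state sqrt(a)|0> + sqrt(b)|1>:
alpha^2 = 0.47, beta^2 = 0.53
P(|0>) = alpha^2 + gamma * beta^2
= 0.47 + 0.53 * 0.53
= 0.47 + 0.2809
= 0.7509

0.7509


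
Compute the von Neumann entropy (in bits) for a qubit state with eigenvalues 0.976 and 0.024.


S = -p*log2(p) - (1-p)*log2(1-p)
p = 0.9760, 1-p = 0.0240
= -0.9760 * log2(0.9760) - 0.0240 * log2(0.0240)
= -(-0.0342) - (-0.1291)
= 0.1633

0.1633


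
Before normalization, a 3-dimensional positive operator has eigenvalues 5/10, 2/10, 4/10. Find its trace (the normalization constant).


tr(M) = sum of eigenvalues
= 5/10 + 2/10 + 4/10
= 11/10
= 1.1000

1.1000


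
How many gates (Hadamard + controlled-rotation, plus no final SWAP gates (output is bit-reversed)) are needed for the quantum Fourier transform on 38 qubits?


Hadamard gates: 38
Controlled rotations: n*(n-1)/2 = 38*37/2 = 703
SWAP gates: 0 (omitted)
Total = 38 + 703
= 741

741


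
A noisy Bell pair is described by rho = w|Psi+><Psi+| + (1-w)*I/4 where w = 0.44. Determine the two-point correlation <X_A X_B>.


|Psi+> = (|01> + |10>)/sqrt(2)
For the pure Bell state, <X_A X_B> = +1 (Bell-state Pauli correlator).
The maximally-mixed part I/4 has tr(I/4 * P tensor P) = 0 for any traceless Pauli P.
So <X_A X_B>_rho = w * (+1) + (1 - w) * 0
= 0.44 * (+1)
= 0.4400

0.4400


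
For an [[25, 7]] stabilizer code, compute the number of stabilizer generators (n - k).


For an [[n,k]] stabilizer code:
Number of stabilizer generators = n - k
= 25 - 7
= 18

18


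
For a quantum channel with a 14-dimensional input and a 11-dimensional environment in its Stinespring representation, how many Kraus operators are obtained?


Tracing out the environment in an orthonormal basis {|i>_E} gives Kraus operators K_i = <i|_E U |0>_E.
Number of Kraus operators = dim(H_env) = d_env
= 11

11


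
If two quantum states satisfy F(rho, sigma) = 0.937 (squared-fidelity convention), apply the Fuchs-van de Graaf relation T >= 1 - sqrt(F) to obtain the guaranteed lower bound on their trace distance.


Fuchs-van de Graaf (squared-fidelity convention): 1 - sqrt(F) <= T <= sqrt(1 - F).
Lower bound: T >= 1 - sqrt(F)
sqrt(F) = sqrt(0.937) = 0.9680
T >= 1 - 0.9680
T >= 0.0320

0.0320


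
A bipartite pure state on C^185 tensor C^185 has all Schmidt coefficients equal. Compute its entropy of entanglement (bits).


For a maximally entangled state in d x d:
S = log2(d) = log2(185)
= 7.5314

7.5314


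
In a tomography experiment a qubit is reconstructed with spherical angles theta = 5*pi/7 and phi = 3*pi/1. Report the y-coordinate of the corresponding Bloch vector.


theta = 2.2440, phi = 9.4248
r_y = sin(theta)*sin(phi) = 0.7818 * 0.0000
r_y = 0.0000

0.0000


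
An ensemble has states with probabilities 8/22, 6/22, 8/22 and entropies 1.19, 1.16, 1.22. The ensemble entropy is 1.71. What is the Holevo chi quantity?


chi = S(rho) - sum_i p_i * S(rho_i)
Weighted entropy = 8/22 * 1.19 + 6/22 * 1.16 + 8/22 * 1.22
= 1.1927
chi = 1.71 - 1.1927
= 0.5173

0.5173


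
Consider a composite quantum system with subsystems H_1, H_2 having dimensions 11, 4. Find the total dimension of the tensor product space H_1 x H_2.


dim(H_1 x H_2) = 11 * 4
= 44

44


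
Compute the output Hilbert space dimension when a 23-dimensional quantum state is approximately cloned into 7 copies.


Output space = H^(tensor 7) where dim(H) = 23
dim = 23^7
= 529 (after 2 factors)
= 12167 (after 3 factors)
= 279841 (after 4 factors)
= 6436343 (after 5 factors)
= 148035889 (after 6 factors)
= 3404825447 (after 7 factors)
= 3404825447

3404825447


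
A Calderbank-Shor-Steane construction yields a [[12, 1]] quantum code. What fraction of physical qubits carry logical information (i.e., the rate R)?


Code rate R = k/n
= 1/12
= 0.0833

0.0833


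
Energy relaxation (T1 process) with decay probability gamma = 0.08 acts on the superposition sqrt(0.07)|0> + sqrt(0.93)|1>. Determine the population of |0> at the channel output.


For amplitude damping with parameter gamma on state sqrt(a)|0> + sqrt(b)|1>:
alpha^2 = 0.07, beta^2 = 0.93
P(|0>) = alpha^2 + gamma * beta^2
= 0.07 + 0.08 * 0.93
= 0.07 + 0.0744
= 0.1444

0.1444


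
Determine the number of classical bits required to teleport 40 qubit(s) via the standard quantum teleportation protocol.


Quantum teleportation requires 2 classical bits per qubit teleported.
40 qubit(s) -> 2 * 40 = 80 classical bits

80


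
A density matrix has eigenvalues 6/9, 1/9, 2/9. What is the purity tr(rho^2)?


tr(rho^2) = sum of eigenvalues squared
= (6/9)^2 + (1/9)^2 + (2/9)^2
= (36 + 1 + 4) / 81
= 41/81
= 0.5062

0.5062


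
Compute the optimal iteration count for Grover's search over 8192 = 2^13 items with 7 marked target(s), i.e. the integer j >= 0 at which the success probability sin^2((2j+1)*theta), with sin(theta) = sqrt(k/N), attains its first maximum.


After j Grover iterations the success probability is P(j) = sin^2((2j+1)*theta), where sin(theta) = sqrt(k/N).
N = 2^13 = 8192, k = 7
sin(theta) = sqrt(k/N) = 0.02923169833
theta = arcsin(sqrt(k/N)) = 0.02923586298 rad
P(j) reaches its first maximum when (2j+1)*theta is as close as possible to pi/2, i.e. j = round(pi/(4*theta) - 1/2).
pi/(4*theta) - 1/2 = 26.3642
(For comparison, the common estimate pi/4 * sqrt(N/k) = 26.8680; the exact maximiser is used here.)
Optimal iterations = 26

26


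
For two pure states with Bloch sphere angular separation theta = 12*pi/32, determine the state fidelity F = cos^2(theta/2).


For states separated by angle theta on Bloch sphere:
F = cos^2(theta/2)
theta = 12*pi/32 = 1.1781
theta/2 = 0.5890
cos(theta/2) = 0.8315
F = 0.6913

0.6913


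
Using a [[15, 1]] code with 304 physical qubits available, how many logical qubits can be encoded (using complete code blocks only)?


Each code block uses 15 physical qubits for 1 logical qubit(s).
Number of complete blocks = floor(304 / 15) = 20
Logical qubits = 20 * 1
= 20

20


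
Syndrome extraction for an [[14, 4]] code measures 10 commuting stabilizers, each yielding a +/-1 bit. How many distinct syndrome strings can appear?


Each stabilizer generator gives a binary (+1 or -1) measurement outcome.
With 10 independent generators:
Total syndromes = 2^10
= 1024

1024


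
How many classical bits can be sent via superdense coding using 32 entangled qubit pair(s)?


Superdense coding allows 2 classical bits per shared entangled pair.
32 pair(s) -> 2 * 32 = 64 classical bits

64


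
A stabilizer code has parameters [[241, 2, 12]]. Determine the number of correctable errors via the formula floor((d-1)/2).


Code parameters: [[241, 2, 12]], distance d = 12.
Number of correctable errors = floor((d-1)/2)
= floor((12 - 1)/2)
= floor(11/2)
= 5

5


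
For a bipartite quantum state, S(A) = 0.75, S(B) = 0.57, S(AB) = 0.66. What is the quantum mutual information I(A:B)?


I(A:B) = S(A) + S(B) - S(AB)
= 0.75 + 0.57 - 0.66
= 0.6600

0.6600


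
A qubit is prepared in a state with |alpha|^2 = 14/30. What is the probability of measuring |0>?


|alpha|^2 = 14/30 = 0.4667
|beta|^2 = 1 - 14/30 = 16/30 = 0.5333
P(|0>) = |alpha|^2 = 0.4667

0.4667


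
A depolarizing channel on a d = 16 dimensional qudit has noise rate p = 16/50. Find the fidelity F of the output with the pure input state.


F = (1-p) + p/d
= (1 - 0.3200) + 0.3200/16
= 0.6800 + 0.0200
= 0.7000

0.7000


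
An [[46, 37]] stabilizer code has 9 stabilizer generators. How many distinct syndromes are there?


Each stabilizer generator gives a binary (+1 or -1) measurement outcome.
With 9 independent generators:
Total syndromes = 2^9
= 512

512


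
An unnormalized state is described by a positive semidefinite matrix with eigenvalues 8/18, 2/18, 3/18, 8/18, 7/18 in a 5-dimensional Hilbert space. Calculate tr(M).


tr(M) = sum of eigenvalues
= 8/18 + 2/18 + 3/18 + 8/18 + 7/18
= 28/18
= 1.5556

1.5556


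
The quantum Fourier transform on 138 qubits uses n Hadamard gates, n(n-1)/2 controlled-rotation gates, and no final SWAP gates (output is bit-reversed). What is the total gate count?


Hadamard gates: 138
Controlled rotations: n*(n-1)/2 = 138*137/2 = 9453
SWAP gates: 0 (omitted)
Total = 138 + 9453
= 9591

9591


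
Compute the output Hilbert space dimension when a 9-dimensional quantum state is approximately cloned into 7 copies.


Output space = H^(tensor 7) where dim(H) = 9
dim = 9^7
= 81 (after 2 factors)
= 729 (after 3 factors)
= 6561 (after 4 factors)
= 59049 (after 5 factors)
= 531441 (after 6 factors)
= 4782969 (after 7 factors)
= 4782969

4782969


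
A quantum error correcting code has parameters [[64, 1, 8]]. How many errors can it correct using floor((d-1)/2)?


Code parameters: [[64, 1, 8]], distance d = 8.
Number of correctable errors = floor((d-1)/2)
= floor((8 - 1)/2)
= floor(7/2)
= 3

3


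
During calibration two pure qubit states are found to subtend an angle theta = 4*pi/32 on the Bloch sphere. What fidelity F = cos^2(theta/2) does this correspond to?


For states separated by angle theta on Bloch sphere:
F = cos^2(theta/2)
theta = 4*pi/32 = 0.3927
theta/2 = 0.1963
cos(theta/2) = 0.9808
F = 0.9619

0.9619


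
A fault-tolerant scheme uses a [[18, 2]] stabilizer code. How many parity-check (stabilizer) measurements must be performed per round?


For an [[n,k]] stabilizer code:
Number of stabilizer generators = n - k
= 18 - 2
= 16

16


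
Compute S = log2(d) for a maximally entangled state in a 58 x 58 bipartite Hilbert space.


For a maximally entangled state in d x d:
S = log2(d) = log2(58)
= 5.8580

5.8580


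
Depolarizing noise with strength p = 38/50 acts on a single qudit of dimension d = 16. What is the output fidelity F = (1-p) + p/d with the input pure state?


F = (1-p) + p/d
= (1 - 0.7600) + 0.7600/16
= 0.2400 + 0.0475
= 0.2875

0.2875


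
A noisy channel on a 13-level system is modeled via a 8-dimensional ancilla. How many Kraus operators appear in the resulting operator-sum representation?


Tracing out the environment in an orthonormal basis {|i>_E} gives Kraus operators K_i = <i|_E U |0>_E.
Number of Kraus operators = dim(H_env) = d_env
= 8

8


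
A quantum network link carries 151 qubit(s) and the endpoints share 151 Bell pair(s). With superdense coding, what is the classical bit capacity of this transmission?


Superdense coding allows 2 classical bits per shared entangled pair.
151 pair(s) -> 2 * 151 = 302 classical bits

302


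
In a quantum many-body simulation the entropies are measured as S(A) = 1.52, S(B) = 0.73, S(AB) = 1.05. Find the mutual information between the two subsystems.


I(A:B) = S(A) + S(B) - S(AB)
= 1.52 + 0.73 - 1.05
= 1.2000

1.2000


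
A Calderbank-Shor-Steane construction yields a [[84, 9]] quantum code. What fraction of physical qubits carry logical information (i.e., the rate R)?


Code rate R = k/n
= 9/84
= 0.1071

0.1071


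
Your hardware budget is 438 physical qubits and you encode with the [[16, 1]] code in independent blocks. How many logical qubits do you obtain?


Each code block uses 16 physical qubits for 1 logical qubit(s).
Number of complete blocks = floor(438 / 16) = 27
Logical qubits = 27 * 1
= 27

27


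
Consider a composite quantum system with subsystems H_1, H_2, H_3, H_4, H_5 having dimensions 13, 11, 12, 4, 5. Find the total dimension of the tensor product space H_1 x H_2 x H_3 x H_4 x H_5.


dim(H_1 x H_2 x H_3 x H_4 x H_5) = 13 * 11 * 12 * 4 * 5
= 143 * 12 * 4 * 5
= 1716 * 4 * 5
= 6864 * 5
= 34320

34320


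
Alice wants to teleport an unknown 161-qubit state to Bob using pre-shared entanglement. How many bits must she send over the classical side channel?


Quantum teleportation requires 2 classical bits per qubit teleported.
161 qubit(s) -> 2 * 161 = 322 classical bits

322


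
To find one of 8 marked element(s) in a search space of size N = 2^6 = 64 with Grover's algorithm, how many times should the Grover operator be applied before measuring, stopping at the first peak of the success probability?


After j Grover iterations the success probability is P(j) = sin^2((2j+1)*theta), where sin(theta) = sqrt(k/N).
N = 2^6 = 64, k = 8
sin(theta) = sqrt(k/N) = 0.3535533906
theta = arcsin(sqrt(k/N)) = 0.3613671239 rad
P(j) reaches its first maximum when (2j+1)*theta is as close as possible to pi/2, i.e. j = round(pi/(4*theta) - 1/2).
pi/(4*theta) - 1/2 = 1.6734
(For comparison, the common estimate pi/4 * sqrt(N/k) = 2.2214; the exact maximiser is used here.)
Optimal iterations = 2

2


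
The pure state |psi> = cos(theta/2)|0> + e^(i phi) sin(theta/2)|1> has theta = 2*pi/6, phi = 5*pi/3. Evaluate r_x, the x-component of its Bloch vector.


theta = 1.0472, phi = 5.2360
r_x = sin(theta)*cos(phi) = 0.8660 * 0.5000
r_x = 0.4330

0.4330


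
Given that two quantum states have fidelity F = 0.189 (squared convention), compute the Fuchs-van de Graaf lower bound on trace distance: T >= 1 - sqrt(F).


Fuchs-van de Graaf (squared-fidelity convention): 1 - sqrt(F) <= T <= sqrt(1 - F).
Lower bound: T >= 1 - sqrt(F)
sqrt(F) = sqrt(0.189) = 0.4347
T >= 1 - 0.4347
T >= 0.5653

0.5653


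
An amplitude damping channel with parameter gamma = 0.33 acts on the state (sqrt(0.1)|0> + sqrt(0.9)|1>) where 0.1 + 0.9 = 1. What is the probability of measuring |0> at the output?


For amplitude damping with parameter gamma on state sqrt(a)|0> + sqrt(b)|1>:
alpha^2 = 0.1, beta^2 = 0.9
P(|0>) = alpha^2 + gamma * beta^2
= 0.1 + 0.33 * 0.9
= 0.1 + 0.2970
= 0.3970

0.3970


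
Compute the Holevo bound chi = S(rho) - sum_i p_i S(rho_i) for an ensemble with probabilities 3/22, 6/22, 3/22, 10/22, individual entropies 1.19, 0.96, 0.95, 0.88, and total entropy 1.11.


chi = S(rho) - sum_i p_i * S(rho_i)
Weighted entropy = 3/22 * 1.19 + 6/22 * 0.96 + 3/22 * 0.95 + 10/22 * 0.88
= 0.9536
chi = 1.11 - 0.9536
= 0.1564

0.1564


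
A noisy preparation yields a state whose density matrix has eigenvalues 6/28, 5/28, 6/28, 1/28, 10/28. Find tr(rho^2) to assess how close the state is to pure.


tr(rho^2) = sum of eigenvalues squared
= (6/28)^2 + (5/28)^2 + (6/28)^2 + (1/28)^2 + (10/28)^2
= (36 + 25 + 36 + 1 + 100) / 784
= 198/784
= 0.2526

0.2526


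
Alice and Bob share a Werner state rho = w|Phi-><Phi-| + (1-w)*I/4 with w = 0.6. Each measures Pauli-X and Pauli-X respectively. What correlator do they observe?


|Phi-> = (|00> - |11>)/sqrt(2)
For the pure Bell state, <X_A X_B> = -1 (Bell-state Pauli correlator).
The maximally-mixed part I/4 has tr(I/4 * P tensor P) = 0 for any traceless Pauli P.
So <X_A X_B>_rho = w * (-1) + (1 - w) * 0
= 0.6 * (-1)
= -0.6000

-0.6000


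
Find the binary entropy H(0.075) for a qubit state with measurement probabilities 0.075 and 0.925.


S = -p*log2(p) - (1-p)*log2(1-p)
p = 0.0750, 1-p = 0.9250
= -0.0750 * log2(0.0750) - 0.9250 * log2(0.9250)
= -(-0.2803) - (-0.1040)
= 0.3843

0.3843


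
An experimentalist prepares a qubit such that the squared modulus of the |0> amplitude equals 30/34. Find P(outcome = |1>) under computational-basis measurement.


|alpha|^2 = 30/34 = 0.8824
|beta|^2 = 1 - 30/34 = 4/34 = 0.1176
P(|1>) = |beta|^2 = 0.1176

0.1176


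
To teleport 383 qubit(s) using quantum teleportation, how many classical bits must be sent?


Quantum teleportation requires 2 classical bits per qubit teleported.
383 qubit(s) -> 2 * 383 = 766 classical bits

766


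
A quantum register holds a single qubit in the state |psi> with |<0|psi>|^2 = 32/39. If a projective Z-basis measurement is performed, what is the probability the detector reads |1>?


|alpha|^2 = 32/39 = 0.8205
|beta|^2 = 1 - 32/39 = 7/39 = 0.1795
P(|1>) = |beta|^2 = 0.1795

0.1795


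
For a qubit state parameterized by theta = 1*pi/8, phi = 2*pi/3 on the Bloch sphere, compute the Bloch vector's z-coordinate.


theta = 0.3927, phi = 2.0944
r_z = cos(theta) = 0.9239

0.9239


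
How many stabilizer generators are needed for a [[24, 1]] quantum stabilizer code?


For an [[n,k]] stabilizer code:
Number of stabilizer generators = n - k
= 24 - 1
= 23

23


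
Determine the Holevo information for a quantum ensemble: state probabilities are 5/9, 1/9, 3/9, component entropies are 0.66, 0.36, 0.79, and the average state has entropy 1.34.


chi = S(rho) - sum_i p_i * S(rho_i)
Weighted entropy = 5/9 * 0.66 + 1/9 * 0.36 + 3/9 * 0.79
= 0.6700
chi = 1.34 - 0.6700
= 0.6700

0.6700


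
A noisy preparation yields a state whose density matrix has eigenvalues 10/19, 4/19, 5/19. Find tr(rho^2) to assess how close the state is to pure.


tr(rho^2) = sum of eigenvalues squared
= (10/19)^2 + (4/19)^2 + (5/19)^2
= (100 + 16 + 25) / 361
= 141/361
= 0.3906

0.3906


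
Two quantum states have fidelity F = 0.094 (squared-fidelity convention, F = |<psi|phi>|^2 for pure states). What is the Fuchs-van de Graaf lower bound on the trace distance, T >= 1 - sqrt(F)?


Fuchs-van de Graaf (squared-fidelity convention): 1 - sqrt(F) <= T <= sqrt(1 - F).
Lower bound: T >= 1 - sqrt(F)
sqrt(F) = sqrt(0.094) = 0.3066
T >= 1 - 0.3066
T >= 0.6934

0.6934


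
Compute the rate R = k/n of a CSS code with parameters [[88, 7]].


Code rate R = k/n
= 7/88
= 0.0795

0.0795


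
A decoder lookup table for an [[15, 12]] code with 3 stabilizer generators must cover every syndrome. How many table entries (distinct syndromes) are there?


Each stabilizer generator gives a binary (+1 or -1) measurement outcome.
With 3 independent generators:
Total syndromes = 2^3
= 8

8


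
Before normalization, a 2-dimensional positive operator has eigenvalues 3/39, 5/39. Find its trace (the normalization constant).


tr(M) = sum of eigenvalues
= 3/39 + 5/39
= 8/39
= 0.2051

0.2051


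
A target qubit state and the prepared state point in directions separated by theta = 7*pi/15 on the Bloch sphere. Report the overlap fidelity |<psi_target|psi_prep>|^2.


For states separated by angle theta on Bloch sphere:
F = cos^2(theta/2)
theta = 7*pi/15 = 1.4661
theta/2 = 0.7330
cos(theta/2) = 0.7431
F = 0.5523

0.5523


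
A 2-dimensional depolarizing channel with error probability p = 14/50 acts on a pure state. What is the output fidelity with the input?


F = (1-p) + p/d
= (1 - 0.2800) + 0.2800/2
= 0.7200 + 0.1400
= 0.8600

0.8600


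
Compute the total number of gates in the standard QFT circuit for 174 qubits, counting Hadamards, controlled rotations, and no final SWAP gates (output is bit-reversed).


Hadamard gates: 174
Controlled rotations: n*(n-1)/2 = 174*173/2 = 15051
SWAP gates: 0 (omitted)
Total = 174 + 15051
= 15225

15225


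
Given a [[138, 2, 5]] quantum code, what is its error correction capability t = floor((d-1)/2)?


Code parameters: [[138, 2, 5]], distance d = 5.
Number of correctable errors = floor((d-1)/2)
= floor((5 - 1)/2)
= floor(4/2)
= 2

2


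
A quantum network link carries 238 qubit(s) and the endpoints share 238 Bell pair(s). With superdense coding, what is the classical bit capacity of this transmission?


Superdense coding allows 2 classical bits per shared entangled pair.
238 pair(s) -> 2 * 238 = 476 classical bits

476


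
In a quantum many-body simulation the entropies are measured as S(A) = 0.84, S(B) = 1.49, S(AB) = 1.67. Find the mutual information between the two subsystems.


I(A:B) = S(A) + S(B) - S(AB)
= 0.84 + 1.49 - 1.67
= 0.6600

0.6600


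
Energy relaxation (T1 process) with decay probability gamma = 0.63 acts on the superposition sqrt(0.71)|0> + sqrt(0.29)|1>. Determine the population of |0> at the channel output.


For amplitude damping with parameter gamma on state sqrt(a)|0> + sqrt(b)|1>:
alpha^2 = 0.71, beta^2 = 0.29
P(|0>) = alpha^2 + gamma * beta^2
= 0.71 + 0.63 * 0.29
= 0.71 + 0.1827
= 0.8927

0.8927


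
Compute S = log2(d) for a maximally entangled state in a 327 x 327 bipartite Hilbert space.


For a maximally entangled state in d x d:
S = log2(d) = log2(327)
= 8.3531

8.3531


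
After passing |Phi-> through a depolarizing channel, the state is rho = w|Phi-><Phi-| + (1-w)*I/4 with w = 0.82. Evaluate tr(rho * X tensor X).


|Phi-> = (|00> - |11>)/sqrt(2)
For the pure Bell state, <X_A X_B> = -1 (Bell-state Pauli correlator).
The maximally-mixed part I/4 has tr(I/4 * P tensor P) = 0 for any traceless Pauli P.
So <X_A X_B>_rho = w * (-1) + (1 - w) * 0
= 0.82 * (-1)
= -0.8200

-0.8200


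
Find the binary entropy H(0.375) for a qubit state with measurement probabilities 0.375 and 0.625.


S = -p*log2(p) - (1-p)*log2(1-p)
p = 0.3750, 1-p = 0.6250
= -0.3750 * log2(0.3750) - 0.6250 * log2(0.6250)
= -(-0.5306) - (-0.4238)
= 0.9544

0.9544


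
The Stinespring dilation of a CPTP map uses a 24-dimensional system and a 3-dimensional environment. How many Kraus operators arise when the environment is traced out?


Tracing out the environment in an orthonormal basis {|i>_E} gives Kraus operators K_i = <i|_E U |0>_E.
Number of Kraus operators = dim(H_env) = d_env
= 3

3


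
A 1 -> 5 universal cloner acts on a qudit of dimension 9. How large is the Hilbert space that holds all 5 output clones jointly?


Output space = H^(tensor 5) where dim(H) = 9
dim = 9^5
= 81 (after 2 factors)
= 729 (after 3 factors)
= 6561 (after 4 factors)
= 59049 (after 5 factors)
= 59049

59049


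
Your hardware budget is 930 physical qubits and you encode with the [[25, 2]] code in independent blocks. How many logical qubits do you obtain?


Each code block uses 25 physical qubits for 2 logical qubit(s).
Number of complete blocks = floor(930 / 25) = 37
Logical qubits = 37 * 2
= 74

74


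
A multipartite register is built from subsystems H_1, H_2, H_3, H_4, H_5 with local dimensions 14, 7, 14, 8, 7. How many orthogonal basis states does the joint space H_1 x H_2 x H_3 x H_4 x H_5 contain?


dim(H_1 x H_2 x H_3 x H_4 x H_5) = 14 * 7 * 14 * 8 * 7
= 98 * 14 * 8 * 7
= 1372 * 8 * 7
= 10976 * 7
= 76832

76832


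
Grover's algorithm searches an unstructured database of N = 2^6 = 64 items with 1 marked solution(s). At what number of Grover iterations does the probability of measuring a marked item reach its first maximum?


After j Grover iterations the success probability is P(j) = sin^2((2j+1)*theta), where sin(theta) = sqrt(k/N).
N = 2^6 = 64, k = 1
sin(theta) = sqrt(k/N) = 0.125
theta = arcsin(sqrt(k/N)) = 0.1253278312 rad
P(j) reaches its first maximum when (2j+1)*theta is as close as possible to pi/2, i.e. j = round(pi/(4*theta) - 1/2).
pi/(4*theta) - 1/2 = 5.7667
(For comparison, the common estimate pi/4 * sqrt(N/k) = 6.2832; the exact maximiser is used here.)
Optimal iterations = 6

6


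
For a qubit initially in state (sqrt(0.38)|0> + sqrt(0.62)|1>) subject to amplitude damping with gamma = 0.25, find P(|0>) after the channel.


For amplitude damping with parameter gamma on state sqrt(a)|0> + sqrt(b)|1>:
alpha^2 = 0.38, beta^2 = 0.62
P(|0>) = alpha^2 + gamma * beta^2
= 0.38 + 0.25 * 0.62
= 0.38 + 0.1550
= 0.5350

0.5350


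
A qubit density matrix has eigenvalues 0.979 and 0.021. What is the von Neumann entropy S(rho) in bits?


S = -p*log2(p) - (1-p)*log2(1-p)
p = 0.9790, 1-p = 0.0210
= -0.9790 * log2(0.9790) - 0.0210 * log2(0.0210)
= -(-0.0300) - (-0.1170)
= 0.1470

0.1470


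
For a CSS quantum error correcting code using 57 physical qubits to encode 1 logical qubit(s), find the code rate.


Code rate R = k/n
= 1/57
= 0.0175

0.0175


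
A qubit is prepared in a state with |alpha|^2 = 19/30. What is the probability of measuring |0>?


|alpha|^2 = 19/30 = 0.6333
|beta|^2 = 1 - 19/30 = 11/30 = 0.3667
P(|0>) = |alpha|^2 = 0.6333

0.6333


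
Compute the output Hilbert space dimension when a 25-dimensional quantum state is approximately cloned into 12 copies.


Output space = H^(tensor 12) where dim(H) = 25
dim = 25^12
= 625 (after 2 factors)
= 15625 (after 3 factors)
= 390625 (after 4 factors)
= 9765625 (after 5 factors)
= 244140625 (after 6 factors)
= 6103515625 (after 7 factors)
= 152587890625 (after 8 factors)
= 3814697265625 (after 9 factors)
= 95367431640625 (after 10 factors)
= 2384185791015625 (after 11 factors)
= 59604644775390625 (after 12 factors)
= 59604644775390625

59604644775390625


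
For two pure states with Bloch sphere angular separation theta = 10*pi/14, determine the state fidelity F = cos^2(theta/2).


For states separated by angle theta on Bloch sphere:
F = cos^2(theta/2)
theta = 10*pi/14 = 2.2440
theta/2 = 1.1220
cos(theta/2) = 0.4339
F = 0.1883

0.1883


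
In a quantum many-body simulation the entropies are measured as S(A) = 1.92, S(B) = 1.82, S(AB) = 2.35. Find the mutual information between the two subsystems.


I(A:B) = S(A) + S(B) - S(AB)
= 1.92 + 1.82 - 2.35
= 1.3900

1.3900


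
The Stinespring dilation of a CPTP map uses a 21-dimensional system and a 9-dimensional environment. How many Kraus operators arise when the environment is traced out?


Tracing out the environment in an orthonormal basis {|i>_E} gives Kraus operators K_i = <i|_E U |0>_E.
Number of Kraus operators = dim(H_env) = d_env
= 9

9


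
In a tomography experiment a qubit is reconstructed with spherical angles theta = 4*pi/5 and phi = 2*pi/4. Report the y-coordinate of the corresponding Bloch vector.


theta = 2.5133, phi = 1.5708
r_y = sin(theta)*sin(phi) = 0.5878 * 1.0000
r_y = 0.5878

0.5878


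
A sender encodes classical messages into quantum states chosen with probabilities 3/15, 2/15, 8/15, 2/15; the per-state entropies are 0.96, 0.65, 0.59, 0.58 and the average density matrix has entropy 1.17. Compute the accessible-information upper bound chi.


chi = S(rho) - sum_i p_i * S(rho_i)
Weighted entropy = 3/15 * 0.96 + 2/15 * 0.65 + 8/15 * 0.59 + 2/15 * 0.58
= 0.6707
chi = 1.17 - 0.6707
= 0.4993

0.4993


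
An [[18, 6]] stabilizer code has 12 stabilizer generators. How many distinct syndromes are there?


Each stabilizer generator gives a binary (+1 or -1) measurement outcome.
With 12 independent generators:
Total syndromes = 2^12
= 4096

4096


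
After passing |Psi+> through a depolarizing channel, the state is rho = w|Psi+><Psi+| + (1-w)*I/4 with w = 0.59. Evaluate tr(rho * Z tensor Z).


|Psi+> = (|01> + |10>)/sqrt(2)
For the pure Bell state, <Z_A Z_B> = -1 (Bell-state Pauli correlator).
The maximally-mixed part I/4 has tr(I/4 * P tensor P) = 0 for any traceless Pauli P.
So <Z_A Z_B>_rho = w * (-1) + (1 - w) * 0
= 0.59 * (-1)
= -0.5900

-0.5900


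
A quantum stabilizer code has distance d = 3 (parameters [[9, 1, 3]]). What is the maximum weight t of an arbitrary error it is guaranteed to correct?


Code parameters: [[9, 1, 3]], distance d = 3.
Number of correctable errors = floor((d-1)/2)
= floor((3 - 1)/2)
= floor(2/2)
= 1

1


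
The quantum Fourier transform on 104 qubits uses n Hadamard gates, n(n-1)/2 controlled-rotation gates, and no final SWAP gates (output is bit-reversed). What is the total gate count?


Hadamard gates: 104
Controlled rotations: n*(n-1)/2 = 104*103/2 = 5356
SWAP gates: 0 (omitted)
Total = 104 + 5356
= 5460

5460


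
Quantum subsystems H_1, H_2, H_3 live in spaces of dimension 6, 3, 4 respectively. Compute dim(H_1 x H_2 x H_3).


dim(H_1 x H_2 x H_3) = 6 * 3 * 4
= 18 * 4
= 72

72


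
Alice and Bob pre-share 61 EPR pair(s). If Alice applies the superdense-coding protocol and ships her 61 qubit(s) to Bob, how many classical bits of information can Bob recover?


Superdense coding allows 2 classical bits per shared entangled pair.
61 pair(s) -> 2 * 61 = 122 classical bits

122


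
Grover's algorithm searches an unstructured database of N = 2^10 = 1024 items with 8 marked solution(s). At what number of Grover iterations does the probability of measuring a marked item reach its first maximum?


After j Grover iterations the success probability is P(j) = sin^2((2j+1)*theta), where sin(theta) = sqrt(k/N).
N = 2^10 = 1024, k = 8
sin(theta) = sqrt(k/N) = 0.08838834765
theta = arcsin(sqrt(k/N)) = 0.08850384314 rad
P(j) reaches its first maximum when (2j+1)*theta is as close as possible to pi/2, i.e. j = round(pi/(4*theta) - 1/2).
pi/(4*theta) - 1/2 = 8.3742
(For comparison, the common estimate pi/4 * sqrt(N/k) = 8.8858; the exact maximiser is used here.)
Optimal iterations = 8

8


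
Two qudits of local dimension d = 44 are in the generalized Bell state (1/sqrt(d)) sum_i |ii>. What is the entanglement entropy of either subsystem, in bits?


For a maximally entangled state in d x d:
S = log2(d) = log2(44)
= 5.4594

5.4594


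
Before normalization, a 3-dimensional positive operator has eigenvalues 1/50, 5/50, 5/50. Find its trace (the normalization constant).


tr(M) = sum of eigenvalues
= 1/50 + 5/50 + 5/50
= 11/50
= 0.2200

0.2200


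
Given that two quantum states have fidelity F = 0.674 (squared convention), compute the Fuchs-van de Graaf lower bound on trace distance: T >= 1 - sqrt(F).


Fuchs-van de Graaf (squared-fidelity convention): 1 - sqrt(F) <= T <= sqrt(1 - F).
Lower bound: T >= 1 - sqrt(F)
sqrt(F) = sqrt(0.674) = 0.8210
T >= 1 - 0.8210
T >= 0.1790

0.1790


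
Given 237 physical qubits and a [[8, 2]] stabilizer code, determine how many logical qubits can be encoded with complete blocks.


Each code block uses 8 physical qubits for 2 logical qubit(s).
Number of complete blocks = floor(237 / 8) = 29
Logical qubits = 29 * 2
= 58

58


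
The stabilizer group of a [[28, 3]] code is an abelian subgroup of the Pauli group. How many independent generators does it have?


For an [[n,k]] stabilizer code:
Number of stabilizer generators = n - k
= 28 - 3
= 25

25


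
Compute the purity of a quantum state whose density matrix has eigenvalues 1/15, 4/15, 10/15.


tr(rho^2) = sum of eigenvalues squared
= (1/15)^2 + (4/15)^2 + (10/15)^2
= (1 + 16 + 100) / 225
= 117/225
= 0.5200

0.5200


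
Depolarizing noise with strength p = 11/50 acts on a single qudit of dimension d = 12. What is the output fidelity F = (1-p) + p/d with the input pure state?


F = (1-p) + p/d
= (1 - 0.2200) + 0.2200/12
= 0.7800 + 0.0183
= 0.7983

0.7983


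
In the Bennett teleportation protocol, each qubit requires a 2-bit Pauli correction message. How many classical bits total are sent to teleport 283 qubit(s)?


Quantum teleportation requires 2 classical bits per qubit teleported.
283 qubit(s) -> 2 * 283 = 566 classical bits

566


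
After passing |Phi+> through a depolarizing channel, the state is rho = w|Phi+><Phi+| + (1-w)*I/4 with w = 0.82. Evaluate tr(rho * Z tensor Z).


|Phi+> = (|00> + |11>)/sqrt(2)
For the pure Bell state, <Z_A Z_B> = +1 (Bell-state Pauli correlator).
The maximally-mixed part I/4 has tr(I/4 * P tensor P) = 0 for any traceless Pauli P.
So <Z_A Z_B>_rho = w * (+1) + (1 - w) * 0
= 0.82 * (+1)
= 0.8200

0.8200


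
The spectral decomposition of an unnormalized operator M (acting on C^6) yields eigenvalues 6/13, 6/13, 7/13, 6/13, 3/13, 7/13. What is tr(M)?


tr(M) = sum of eigenvalues
= 6/13 + 6/13 + 7/13 + 6/13 + 3/13 + 7/13
= 35/13
= 2.6923

2.6923


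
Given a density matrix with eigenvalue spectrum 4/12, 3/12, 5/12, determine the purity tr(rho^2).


tr(rho^2) = sum of eigenvalues squared
= (4/12)^2 + (3/12)^2 + (5/12)^2
= (16 + 9 + 25) / 144
= 50/144
= 0.3472

0.3472


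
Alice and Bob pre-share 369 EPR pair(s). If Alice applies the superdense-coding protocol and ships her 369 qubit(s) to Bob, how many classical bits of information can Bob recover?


Superdense coding allows 2 classical bits per shared entangled pair.
369 pair(s) -> 2 * 369 = 738 classical bits

738


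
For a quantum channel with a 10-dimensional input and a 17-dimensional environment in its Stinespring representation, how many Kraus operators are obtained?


Tracing out the environment in an orthonormal basis {|i>_E} gives Kraus operators K_i = <i|_E U |0>_E.
Number of Kraus operators = dim(H_env) = d_env
= 17

17


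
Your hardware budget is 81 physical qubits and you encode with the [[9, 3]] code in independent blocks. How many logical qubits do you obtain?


Each code block uses 9 physical qubits for 3 logical qubit(s).
Number of complete blocks = floor(81 / 9) = 9
Logical qubits = 9 * 3
= 27

27


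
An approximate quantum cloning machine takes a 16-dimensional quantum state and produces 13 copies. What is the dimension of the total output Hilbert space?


Output space = H^(tensor 13) where dim(H) = 16
dim = 16^13
= 256 (after 2 factors)
= 4096 (after 3 factors)
= 65536 (after 4 factors)
= 1048576 (after 5 factors)
= 16777216 (after 6 factors)
= 268435456 (after 7 factors)
= 4294967296 (after 8 factors)
= 68719476736 (after 9 factors)
= 1099511627776 (after 10 factors)
= 17592186044416 (after 11 factors)
= 281474976710656 (after 12 factors)
= 4503599627370496 (after 13 factors)
= 4503599627370496

4503599627370496


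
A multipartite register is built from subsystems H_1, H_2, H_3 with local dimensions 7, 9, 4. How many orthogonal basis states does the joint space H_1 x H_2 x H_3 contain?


dim(H_1 x H_2 x H_3) = 7 * 9 * 4
= 63 * 4
= 252

252


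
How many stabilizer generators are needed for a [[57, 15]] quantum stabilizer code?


For an [[n,k]] stabilizer code:
Number of stabilizer generators = n - k
= 57 - 15
= 42

42


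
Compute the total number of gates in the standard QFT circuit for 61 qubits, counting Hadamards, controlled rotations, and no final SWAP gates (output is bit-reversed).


Hadamard gates: 61
Controlled rotations: n*(n-1)/2 = 61*60/2 = 1830
SWAP gates: 0 (omitted)
Total = 61 + 1830
= 1891

1891


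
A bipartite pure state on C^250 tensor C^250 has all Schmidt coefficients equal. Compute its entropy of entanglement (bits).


For a maximally entangled state in d x d:
S = log2(d) = log2(250)
= 7.9658

7.9658


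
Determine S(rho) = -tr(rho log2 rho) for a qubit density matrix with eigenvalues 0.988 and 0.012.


S = -p*log2(p) - (1-p)*log2(1-p)
p = 0.9880, 1-p = 0.0120
= -0.9880 * log2(0.9880) - 0.0120 * log2(0.0120)
= -(-0.0172) - (-0.0766)
= 0.0938

0.0938


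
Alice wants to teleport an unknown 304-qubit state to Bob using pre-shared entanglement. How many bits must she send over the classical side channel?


Quantum teleportation requires 2 classical bits per qubit teleported.
304 qubit(s) -> 2 * 304 = 608 classical bits

608


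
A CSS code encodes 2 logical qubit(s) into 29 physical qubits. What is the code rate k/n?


Code rate R = k/n
= 2/29
= 0.0690

0.0690


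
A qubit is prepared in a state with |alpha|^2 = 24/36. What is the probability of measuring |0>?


|alpha|^2 = 24/36 = 0.6667
|beta|^2 = 1 - 24/36 = 12/36 = 0.3333
P(|0>) = |alpha|^2 = 0.6667

0.6667


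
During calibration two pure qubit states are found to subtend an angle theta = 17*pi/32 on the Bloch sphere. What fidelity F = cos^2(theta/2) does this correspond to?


For states separated by angle theta on Bloch sphere:
F = cos^2(theta/2)
theta = 17*pi/32 = 1.6690
theta/2 = 0.8345
cos(theta/2) = 0.6716
F = 0.4510

0.4510
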